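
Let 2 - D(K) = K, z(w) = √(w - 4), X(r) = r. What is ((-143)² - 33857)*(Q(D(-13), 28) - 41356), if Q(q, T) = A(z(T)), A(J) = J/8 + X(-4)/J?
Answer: 554501248 + 3352*√6/3 ≈ 5.5450e+8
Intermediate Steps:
z(w) = √(-4 + w)
A(J) = -4/J + J/8 (A(J) = J/8 - 4/J = -4/J + J/8)
D(K) = 2 - K
Q(q, T) = -4/√(-4 + T) + √(-4 + T)/8
((-143)² - 33857)*(Q(D(-13), 28) - 41356) = ((-143)² - 33857)*((-36 + 28)/(8*√(-4 + 28)) - 41356) = (20449 - 33857)*((⅛)*(-8)/√24 - 41356) = -13408*((⅛)*(√6/12)*(-8) - 41356) = -13408*(-√6/12 - 41356) = -13408*(-41356 - √6/12) = 554501248 + 3352*√6/3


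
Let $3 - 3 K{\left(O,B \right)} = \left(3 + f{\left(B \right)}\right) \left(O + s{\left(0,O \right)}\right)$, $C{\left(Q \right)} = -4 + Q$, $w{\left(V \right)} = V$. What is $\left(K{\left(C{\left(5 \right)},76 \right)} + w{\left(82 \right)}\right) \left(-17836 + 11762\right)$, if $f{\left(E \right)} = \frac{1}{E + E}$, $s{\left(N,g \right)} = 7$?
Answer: $- \frac{25960276}{57} \approx -4.5544 \cdot 10^{5}$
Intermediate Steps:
$f{\left(E \right)} = \frac{1}{2 E}$
$K{\left(O,B \right)} = 1 - \frac{\left(3 + \frac{1}{2 B}\right) \left(7 + O\right)}{3}$ ($K{\left(O,B \right)} = 1 - \frac{\left(3 + \frac{1}{2 B}\right) \left(O + 7\right)}{3} = 1 - \frac{\left(3 + \frac{1}{2 B}\right) \left(7 + O\right)}{3}$)
$\left(K{\left(C{\left(5 \right)},76 \right)} + w{\left(82 \right)}\right) \left(-17836 + 11762\right) = \left(\frac{-7 - \left(-4 + 5\right) + 6 \cdot 76 \left(-6 - \left(-4 + 5\right)\right)}{6 \cdot 76} + 82\right) \left(-17836 + 11762\right) = \left(\frac{1}{6} \cdot \frac{1}{76} \left(-7 - 1 + 6 \cdot 76 \left(-6 - 1\right)\right) + 82\right) \left(-6074\right) = \left(\frac{1}{6} \cdot \frac{1}{76} \left(-7 - 1 + 6 \cdot 76 \left(-7\right)\right) + 82\right) \left(-6074\right) = \left(\frac{1}{6} \cdot \frac{1}{76} \left(-7 - 1 - 3192\right) + 82\right) \left(-6074\right) = \left(\frac{1}{6} \cdot \frac{1}{76} \left(-3200\right) + 82\right) \left(-6074\right) = \left(- \frac{400}{57} + 82\right) \left(-6074\right) = \frac{4274}{57} \left(-6074\right) = - \frac{25960276}{57}$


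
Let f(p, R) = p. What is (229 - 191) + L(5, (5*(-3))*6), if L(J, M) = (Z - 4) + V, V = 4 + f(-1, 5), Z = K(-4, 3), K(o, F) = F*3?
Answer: 46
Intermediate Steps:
K(o, F) = 3*F
Z = 9 (Z = 3*3 = 9)
V = 3 (V = 4 - 1 = 3)
L(J, M) = 8 (L(J, M) = (9 - 4) + 3 = 5 + 3 = 8)
(229 - 191) + L(5, (5*(-3))*6) = (229 - 191) + 8 = 38 + 8 = 46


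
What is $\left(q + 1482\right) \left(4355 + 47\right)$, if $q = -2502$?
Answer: $-4490040$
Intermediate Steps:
$\left(q + 1482\right) \left(4355 + 47\right) = \left(-2502 + 1482\right) \left(4355 + 47\right) = \left(-1020\right) 4402 = -4490040$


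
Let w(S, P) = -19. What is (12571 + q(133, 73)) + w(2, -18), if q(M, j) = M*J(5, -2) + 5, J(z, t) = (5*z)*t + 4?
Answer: 6439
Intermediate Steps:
J(z, t) = 4 + 5*t*z (J(z, t) = 5*t*z + 4 = 4 + 5*t*z)
q(M, j) = 5 - 46*M (q(M, j) = M*(4 + 5*(-2)*5) + 5 = M*(4 - 50) + 5 = M*(-46) + 5 = -46*M + 5 = 5 - 46*M)
(12571 + q(133, 73)) + w(2, -18) = (12571 + (5 - 46*133)) - 19 = (12571 + (5 - 6118)) - 19 = (12571 - 6113) - 19 = 6458 - 19 = 6439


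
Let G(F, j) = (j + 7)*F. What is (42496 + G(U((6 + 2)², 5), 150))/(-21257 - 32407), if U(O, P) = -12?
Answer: -781/1032 ≈ -0.75678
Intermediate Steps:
G(F, j) = F*(7 + j) (G(F, j) = (7 + j)*F = F*(7 + j))
(42496 + G(U((6 + 2)², 5), 150))/(-21257 - 32407) = (42496 - 12*(7 + 150))/(-21257 - 32407) = (42496 - 12*157)/(-53664) = (42496 - 1884)*(-1/53664) = 40612*(-1/53664) = -781/1032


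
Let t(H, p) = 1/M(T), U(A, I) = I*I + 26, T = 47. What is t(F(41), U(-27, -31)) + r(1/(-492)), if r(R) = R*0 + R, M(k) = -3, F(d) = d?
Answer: -55/164 ≈ -0.33537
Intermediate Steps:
U(A, I) = 26 + I² (U(A, I) = I² + 26 = 26 + I²)
t(H, p) = -⅓ (t(H, p) = 1/(-3) = -⅓)
r(R) = R (r(R) = 0 + R = R)
t(F(41), U(-27, -31)) + r(1/(-492)) = -⅓ + 1/(-492) = -⅓ - 1/492 = -55/164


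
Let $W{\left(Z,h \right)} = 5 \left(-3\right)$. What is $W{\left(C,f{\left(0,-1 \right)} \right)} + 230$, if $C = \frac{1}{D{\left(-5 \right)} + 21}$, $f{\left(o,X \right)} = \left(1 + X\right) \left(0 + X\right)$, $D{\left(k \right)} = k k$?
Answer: $215$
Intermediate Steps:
$D{\left(k \right)} = k^{2}$
$f{\left(o,X \right)} = X \left(1 + X\right)$ ($f{\left(o,X \right)} = \left(1 + X\right) X = X \left(1 + X\right)$)
$C = \frac{1}{46}$ ($C = \frac{1}{\left(-5\right)^{2} + 21} = \frac{1}{25 + 21} = \frac{1}{46} \approx 0.021739$)
$W{\left(Z,h \right)} = -15$
$W{\left(C,f{\left(0,-1 \right)} \right)} + 230 = -15 + 230 = 215$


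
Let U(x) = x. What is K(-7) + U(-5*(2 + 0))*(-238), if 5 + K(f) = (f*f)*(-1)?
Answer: 2326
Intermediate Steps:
K(f) = -5 - f² (K(f) = -5 + (f*f)*(-1) = -5 + f²*(-1) = -5 - f²)
K(-7) + U(-5*(2 + 0))*(-238) = (-5 - 1*(-7)²) - 5*(2 + 0)*(-238) = (-5 - 1*49) - 5*2*(-238) = (-5 - 49) - 10*(-238) = -54 + 2380 = 2326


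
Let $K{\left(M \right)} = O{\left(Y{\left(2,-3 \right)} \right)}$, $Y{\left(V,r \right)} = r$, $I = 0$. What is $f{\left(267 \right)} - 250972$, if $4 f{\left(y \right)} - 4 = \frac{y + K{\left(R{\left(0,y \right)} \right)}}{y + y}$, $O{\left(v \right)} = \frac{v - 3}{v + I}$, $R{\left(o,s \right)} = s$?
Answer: $- \frac{536073787}{2136} \approx -2.5097 \cdot 10^{5}$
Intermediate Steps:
$O{\left(v \right)} = \frac{-3 + v}{v}$ ($O{\left(v \right)} = \frac{v - 3}{v + 0} = \frac{-3 + v}{v}$)
$K{\left(M \right)} = 2$ ($K{\left(M \right)} = \frac{-3 - 3}{-3} = \left(- \frac{1}{3}\right) \left(-6\right) = 2$)
$f{\left(y \right)} = 1 + \frac{2 + y}{8 y}$ ($f{\left(y \right)} = 1 + \frac{\left(y + 2\right) \frac{1}{y + y}}{4} = 1 + \frac{\left(2 + y\right) \frac{1}{2 y}}{4} = 1 + \frac{\frac{1}{2} \frac{1}{y} \left(2 + y\right)}{4} = 1 + \frac{2 + y}{8 y}$)
$f{\left(267 \right)} - 250972 = \frac{2 + 9 \cdot 267}{8 \cdot 267} - 250972 = \frac{1}{8} \cdot \frac{1}{267} \left(2 + 2403\right) - 250972 = \frac{1}{8} \cdot \frac{1}{267} \cdot 2405 - 250972 = \frac{2405}{2136} - 250972 = - \frac{536073787}{2136}$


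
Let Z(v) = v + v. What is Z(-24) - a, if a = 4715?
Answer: -4763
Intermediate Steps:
Z(v) = 2*v
Z(-24) - a = 2*(-24) - 1*4715 = -48 - 4715 = -4763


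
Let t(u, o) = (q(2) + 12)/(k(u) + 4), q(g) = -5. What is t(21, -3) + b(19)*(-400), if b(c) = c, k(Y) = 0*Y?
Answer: -30393/4 ≈ -7598.3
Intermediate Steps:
k(Y) = 0
t(u, o) = 7/4 (t(u, o) = (-5 + 12)/(0 + 4) = 7/4)
t(21, -3) + b(19)*(-400) = 7/4 + 19*(-400) = 7/4 - 7600 = -30393/4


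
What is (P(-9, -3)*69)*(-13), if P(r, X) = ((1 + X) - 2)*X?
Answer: -10764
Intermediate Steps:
P(r, X) = X*(-1 + X) (P(r, X) = (-1 + X)*X = X*(-1 + X))
(P(-9, -3)*69)*(-13) = (-3*(-1 - 3)*69)*(-13) = (-3*(-4)*69)*(-13) = (12*69)*(-13) = 828*(-13) = -10764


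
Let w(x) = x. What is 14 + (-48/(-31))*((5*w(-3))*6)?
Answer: -3886/31 ≈ -125.35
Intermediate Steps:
14 + (-48/(-31))*((5*w(-3))*6) = 14 + (-48/(-31))*((5*(-3))*6) = 14 + (-48*(-1/31))*(-15*6) = 14 + (48/31)*(-90) = 14 - 4320/31 = -3886/31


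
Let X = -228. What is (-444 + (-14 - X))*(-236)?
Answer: 54280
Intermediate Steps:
(-444 + (-14 - X))*(-236) = (-444 + (-14 - 1*(-228)))*(-236) = (-444 + (-14 + 228))*(-236) = (-444 + 214)*(-236) = -230*(-236) = 54280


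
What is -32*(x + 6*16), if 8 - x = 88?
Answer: -512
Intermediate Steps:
x = -80 (x = 8 - 1*88 = 8 - 88 = -80)
-32*(x + 6*16) = -32*(-80 + 6*16) = -32*(-80 + 96) = -32*16 = -512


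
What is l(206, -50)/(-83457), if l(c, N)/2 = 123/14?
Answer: -41/194733 ≈ -0.00021054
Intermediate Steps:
l(c, N) = 123/7 (l(c, N) = 2*(123/14) = 123/7)
l(206, -50)/(-83457) = (123/7)/(-83457) = (123/7)*(-1/83457) = -41/194733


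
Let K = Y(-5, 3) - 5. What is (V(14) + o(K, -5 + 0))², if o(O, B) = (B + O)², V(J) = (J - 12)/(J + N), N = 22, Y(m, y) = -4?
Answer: 12453841/324 ≈ 38438.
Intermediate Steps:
V(J) = (-12 + J)/(22 + J) (V(J) = (J - 12)/(J + 22) = (-12 + J)/(22 + J))
K = -9 (K = -4 - 5 = -9)
(V(14) + o(K, -5 + 0))² = ((-12 + 14)/(22 + 14) + ((-5 + 0) - 9)²)² = (2/36 + (-5 - 9)²)² = ((1/36)*2 + (-14)²)² = (1/18 + 196)² = (3529/18)² = 12453841/324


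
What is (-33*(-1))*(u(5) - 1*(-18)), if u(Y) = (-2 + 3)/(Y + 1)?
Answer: 1199/2 ≈ 599.50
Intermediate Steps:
u(Y) = 1/(1 + Y)
(-33*(-1))*(u(5) - 1*(-18)) = (-33*(-1))*(1/(1 + 5) - 1*(-18)) = 33*(1/6 + 18) = 33*(⅙ + 18) = 33*(109/6) = 1199/2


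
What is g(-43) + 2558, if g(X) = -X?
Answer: 2601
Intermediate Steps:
g(-43) + 2558 = -1*(-43) + 2558 = 43 + 2558 = 2601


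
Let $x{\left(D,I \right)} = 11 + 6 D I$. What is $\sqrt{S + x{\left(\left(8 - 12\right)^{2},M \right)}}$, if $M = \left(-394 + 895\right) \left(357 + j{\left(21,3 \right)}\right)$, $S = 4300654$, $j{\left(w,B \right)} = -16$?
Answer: $\sqrt{20701401} \approx 4549.9$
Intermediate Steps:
$M = 170841$ ($M = \left(-394 + 895\right) \left(357 - 16\right) = 501 \cdot 341 = 170841$)
$x{\left(D,I \right)} = 11 + 6 D I$
$\sqrt{S + x{\left(\left(8 - 12\right)^{2},M \right)}} = \sqrt{4300654 + \left(11 + 6 \left(8 - 12\right)^{2} \cdot 170841\right)} = \sqrt{4300654 + \left(11 + 6 \left(-4\right)^{2} \cdot 170841\right)} = \sqrt{4300654 + \left(11 + 6 \cdot 16 \cdot 170841\right)} = \sqrt{4300654 + \left(11 + 16400736\right)} = \sqrt{4300654 + 16400747} = \sqrt{20701401}$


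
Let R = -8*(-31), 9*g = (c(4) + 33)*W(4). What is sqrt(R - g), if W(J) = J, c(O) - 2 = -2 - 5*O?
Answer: 2*sqrt(545)/3 ≈ 15.563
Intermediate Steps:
c(O) = -5*O (c(O) = 2 + (-2 - 5*O) = -5*O)
g = 52/9 (g = ((-5*4 + 33)*4)/9 = ((-20 + 33)*4)/9 = (13*4)/9 = (1/9)*52 = 52/9 ≈ 5.7778)
R = 248
sqrt(R - g) = sqrt(248 - 1*52/9) = sqrt(248 - 52/9) = sqrt(2180/9) = 2*sqrt(545)/3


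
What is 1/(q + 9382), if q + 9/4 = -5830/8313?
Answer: 33252/311872127 ≈ 0.00010662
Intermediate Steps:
q = -98137/33252 (q = -9/4 - 5830/8313 = -98137/33252 ≈ -2.9513)
1/(q + 9382) = 1/(-98137/33252 + 9382) = 1/(311872127/33252) = 33252/311872127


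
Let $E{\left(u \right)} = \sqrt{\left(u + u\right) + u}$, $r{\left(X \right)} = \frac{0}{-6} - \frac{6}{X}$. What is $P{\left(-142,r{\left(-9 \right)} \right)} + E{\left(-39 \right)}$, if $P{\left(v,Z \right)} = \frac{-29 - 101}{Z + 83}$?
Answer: $- \frac{390}{251} + 3 i \sqrt{13} \approx -1.5538 + 10.817 i$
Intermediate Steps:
$r{\left(X \right)} = - \frac{6}{X}$ ($r{\left(X \right)} = 0 \left(- \frac{1}{6}\right) - \frac{6}{X} = 0 - \frac{6}{X} = - \frac{6}{X}$)
$P{\left(v,Z \right)} = - \frac{130}{83 + Z}$
$E{\left(u \right)} = \sqrt{3} \sqrt{u}$ ($E{\left(u \right)} = \sqrt{2 u + u} = \sqrt{3 u} = \sqrt{3} \sqrt{u}$)
$P{\left(-142,r{\left(-9 \right)} \right)} + E{\left(-39 \right)} = - \frac{130}{83 - \frac{6}{-9}} + \sqrt{3} \sqrt{-39} = - \frac{130}{83 - - \frac{2}{3}} + \sqrt{3} i \sqrt{39} = - \frac{130}{83 + \frac{2}{3}} + 3 i \sqrt{13} = - \frac{130}{\frac{251}{3}} + 3 i \sqrt{13} = \left(-130\right) \frac{3}{251} + 3 i \sqrt{13} = - \frac{390}{251} + 3 i \sqrt{13}$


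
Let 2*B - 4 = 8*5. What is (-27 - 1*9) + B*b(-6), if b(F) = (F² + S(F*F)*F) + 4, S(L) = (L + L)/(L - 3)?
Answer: 556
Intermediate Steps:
B = 22 (B = 2 + (8*5)/2 = 2 + (½)*40 = 2 + 20 = 22)
S(L) = 2*L/(-3 + L) (S(L) = (2*L)/(-3 + L) = 2*L/(-3 + L))
b(F) = 4 + F² + 2*F³/(-3 + F²) (b(F) = (F² + (2*(F*F)/(-3 + F*F))*F) + 4 = (F² + (2*F²/(-3 + F²))*F) + 4 = (F² + 2*F³/(-3 + F²)) + 4 = 4 + F² + 2*F³/(-3 + F²))
(-27 - 1*9) + B*b(-6) = (-27 - 1*9) + 22*((-12 + (-6)² + (-6)⁴ + 2*(-6)³)/(-3 + (-6)²)) = (-27 - 9) + 22*((-12 + 36 + 1296 + 2*(-216))/(-3 + 36)) = -36 + 22*((-12 + 36 + 1296 - 432)/33) = -36 + 22*((1/33)*888) = -36 + 22*(296/11) = -36 + 592 = 556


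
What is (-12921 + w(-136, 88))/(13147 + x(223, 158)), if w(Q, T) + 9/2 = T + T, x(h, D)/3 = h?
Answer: -25499/27632 ≈ -0.92281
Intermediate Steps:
x(h, D) = 3*h
w(Q, T) = -9/2 + 2*T (w(Q, T) = -9/2 + (T + T) = -9/2 + 2*T)
(-12921 + w(-136, 88))/(13147 + x(223, 158)) = (-12921 + (-9/2 + 2*88))/(13147 + 3*223) = (-12921 + (-9/2 + 176))/(13147 + 669) = (-12921 + 343/2)/13816 = -25499/2*1/13816 = -25499/27632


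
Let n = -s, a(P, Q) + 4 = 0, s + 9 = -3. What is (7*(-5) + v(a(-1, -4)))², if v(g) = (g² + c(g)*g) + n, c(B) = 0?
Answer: 49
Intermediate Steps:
s = -12 (s = -9 - 3 = -12)
a(P, Q) = -4 (a(P, Q) = -4 + 0 = -4)
n = 12 (n = -1*(-12) = 12)
v(g) = 12 + g² (v(g) = (g² + 0*g) + 12 = (g² + 0) + 12 = g² + 12 = 12 + g²)
(7*(-5) + v(a(-1, -4)))² = (7*(-5) + (12 + (-4)²))² = (-35 + (12 + 16))² = (-35 + 28)² = (-7)² = 49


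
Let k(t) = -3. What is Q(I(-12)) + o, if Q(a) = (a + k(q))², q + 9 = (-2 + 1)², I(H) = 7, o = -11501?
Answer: -11485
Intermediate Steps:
q = -8 (q = -9 + (-2 + 1)² = -9 + (-1)² = -9 + 1 = -8)
Q(a) = (-3 + a)² (Q(a) = (a - 3)² = (-3 + a)²)
Q(I(-12)) + o = (-3 + 7)² - 11501 = 4² - 11501 = 16 - 11501 = -11485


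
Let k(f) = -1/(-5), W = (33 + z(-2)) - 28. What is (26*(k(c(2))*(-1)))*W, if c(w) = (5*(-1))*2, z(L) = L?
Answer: -78/5 ≈ -15.600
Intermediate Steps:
c(w) = -10 (c(w) = -5*2 = -10)
W = 3 (W = (33 - 2) - 28 = 31 - 28 = 3)
k(f) = 1/5 (k(f) = -1*(-1/5) = 1/5)
(26*(k(c(2))*(-1)))*W = (26*((1/5)*(-1)))*3 = (26*(-1/5))*3 = -26/5*3 = -78/5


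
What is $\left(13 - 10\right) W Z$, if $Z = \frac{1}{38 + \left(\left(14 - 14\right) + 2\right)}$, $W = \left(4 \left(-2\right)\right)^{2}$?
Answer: $\frac{24}{5} \approx 4.8$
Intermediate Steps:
$W = 64$ ($W = \left(-8\right)^{2} = 64$)
$Z = \frac{1}{40}$ ($Z = \frac{1}{38 + \left(0 + 2\right)} = \frac{1}{38 + 2} = \frac{1}{40} \approx 0.025$)
$\left(13 - 10\right) W Z = \left(13 - 10\right) 64 \cdot \frac{1}{40} = 3 \cdot 64 \cdot \frac{1}{40} = 192 \cdot \frac{1}{40} = \frac{24}{5}$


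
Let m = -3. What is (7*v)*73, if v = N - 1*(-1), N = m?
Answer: -1022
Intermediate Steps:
N = -3
v = -2 (v = -3 - 1*(-1) = -3 + 1 = -2)
(7*v)*73 = (7*(-2))*73 = -14*73 = -1022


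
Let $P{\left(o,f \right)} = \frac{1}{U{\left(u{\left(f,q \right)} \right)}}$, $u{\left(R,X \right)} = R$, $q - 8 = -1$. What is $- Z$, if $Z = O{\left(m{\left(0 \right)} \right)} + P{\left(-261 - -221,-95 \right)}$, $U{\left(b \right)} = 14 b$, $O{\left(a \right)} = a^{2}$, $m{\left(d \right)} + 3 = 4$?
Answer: $- \frac{1329}{1330} \approx -0.99925$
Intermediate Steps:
$q = 7$ ($q = 8 - 1 = 7$)
$m{\left(d \right)} = 1$ ($m{\left(d \right)} = -3 + 4 = 1$)
$P{\left(o,f \right)} = \frac{1}{14 f}$
$Z = \frac{1329}{1330}$ ($Z = 1^{2} + \frac{1}{14 \left(-95\right)} = 1 + \frac{1}{14} \left(- \frac{1}{95}\right) = 1 - \frac{1}{1330} = \frac{1329}{1330} \approx 0.99925$)
$- Z = \left(-1\right) \frac{1329}{1330} = - \frac{1329}{1330}$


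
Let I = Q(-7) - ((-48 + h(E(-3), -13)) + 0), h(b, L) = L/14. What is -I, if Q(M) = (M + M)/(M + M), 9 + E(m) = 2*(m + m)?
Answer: -699/14 ≈ -49.929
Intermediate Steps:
E(m) = -9 + 4*m (E(m) = -9 + 2*(m + m) = -9 + 2*(2*m) = -9 + 4*m)
h(b, L) = L/14 (h(b, L) = L*(1/14) = L/14)
Q(M) = 1 (Q(M) = (2*M)/((2*M)) = (2*M)*(1/(2*M)) = 1)
I = 699/14 (I = 1 - ((-48 + (1/14)*(-13)) + 0) = 1 - ((-48 - 13/14) + 0) = 1 - (-685/14 + 0) = 1 - 1*(-685/14) = 1 + 685/14 = 699/14 ≈ 49.929)
-I = -1*699/14 = -699/14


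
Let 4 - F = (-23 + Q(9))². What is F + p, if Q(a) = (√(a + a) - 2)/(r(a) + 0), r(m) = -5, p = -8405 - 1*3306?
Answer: -305462/25 - 678*√2/25 ≈ -12257.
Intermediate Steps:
p = -11711 (p = -8405 - 3306 = -11711)
Q(a) = ⅖ - √2*√a/5 (Q(a) = (√(a + a) - 2)/(-5 + 0) = (√(2*a) - 2)/(-5) = (√2*√a - 2)*(-⅕) = (-2 + √2*√a)*(-⅕) = ⅖ - √2*√a/5)
F = 4 - (-113/5 - 3*√2/5)² (F = 4 - (-23 + (⅖ - √2*√9/5))² = 4 - (-23 + (⅖ - ⅕*√2*3))² = 4 - (-23 + (⅖ - 3*√2/5))² = 4 - (-113/5 - 3*√2/5)² ≈ -545.83)
F + p = (-12687/25 - 678*√2/25) - 11711 = -305462/25 - 678*√2/25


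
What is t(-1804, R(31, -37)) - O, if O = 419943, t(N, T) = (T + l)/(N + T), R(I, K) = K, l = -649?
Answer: -110444911/263 ≈ -4.1994e+5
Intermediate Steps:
t(N, T) = (-649 + T)/(N + T) (t(N, T) = (T - 649)/(N + T) = (-649 + T)/(N + T))
t(-1804, R(31, -37)) - O = (-649 - 37)/(-1804 - 37) - 1*419943 = -686/(-1841) - 419943 = -1/1841*(-686) - 419943 = 98/263 - 419943 = -110444911/263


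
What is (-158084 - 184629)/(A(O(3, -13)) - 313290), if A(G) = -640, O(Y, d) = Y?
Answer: 342713/313930 ≈ 1.0917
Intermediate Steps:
(-158084 - 184629)/(A(O(3, -13)) - 313290) = (-158084 - 184629)/(-640 - 313290) = -342713/(-313930) = -342713*(-1/313930) = 342713/313930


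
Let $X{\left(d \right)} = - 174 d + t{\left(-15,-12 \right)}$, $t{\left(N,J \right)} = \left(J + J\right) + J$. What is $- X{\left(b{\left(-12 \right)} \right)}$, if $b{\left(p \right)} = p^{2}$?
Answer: $25092$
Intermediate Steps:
$t{\left(N,J \right)} = 3 J$ ($t{\left(N,J \right)} = 2 J + J = 3 J$)
$X{\left(d \right)} = -36 - 174 d$ ($X{\left(d \right)} = - 174 d + 3 \left(-12\right) = - 174 d - 36 = -36 - 174 d$)
$- X{\left(b{\left(-12 \right)} \right)} = - (-36 - 174 \left(-12\right)^{2}) = - (-36 - 25056) = \left(-1\right) \left(-25092\right) = 25092$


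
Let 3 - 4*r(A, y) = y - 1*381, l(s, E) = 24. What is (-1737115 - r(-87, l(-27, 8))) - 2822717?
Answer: -4559922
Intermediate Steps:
r(A, y) = 96 - y/4 (r(A, y) = 3/4 - (y - 1*381)/4 = 3/4 - (y - 381)/4 = 3/4 - (-381 + y)/4 = 3/4 + (381/4 - y/4) = 96 - y/4)
(-1737115 - r(-87, l(-27, 8))) - 2822717 = (-1737115 - (96 - 1/4*24)) - 2822717 = (-1737115 - (96 - 6)) - 2822717 = (-1737115 - 1*90) - 2822717 = (-1737115 - 90) - 2822717 = -1737205 - 2822717 = -4559922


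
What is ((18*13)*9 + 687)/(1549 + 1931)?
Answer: 931/1160 ≈ 0.80259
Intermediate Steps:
((18*13)*9 + 687)/(1549 + 1931) = (234*9 + 687)/3480 = (2106 + 687)*(1/3480) = 2793*(1/3480) = 931/1160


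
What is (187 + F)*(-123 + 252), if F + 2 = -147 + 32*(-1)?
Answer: 774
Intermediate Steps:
F = -181 (F = -2 + (-147 + 32*(-1)) = -2 + (-147 - 32) = -2 - 179 = -181)
(187 + F)*(-123 + 252) = (187 - 181)*(-123 + 252) = 6*129 = 774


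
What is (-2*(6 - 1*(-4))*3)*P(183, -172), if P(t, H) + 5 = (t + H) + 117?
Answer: -7380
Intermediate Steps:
P(t, H) = 112 + H + t (P(t, H) = -5 + ((t + H) + 117) = -5 + ((H + t) + 117) = -5 + (117 + H + t) = 112 + H + t)
(-2*(6 - 1*(-4))*3)*P(183, -172) = (-2*(6 - 1*(-4))*3)*(112 - 172 + 183) = (-2*(6 + 4)*3)*123 = (-2*10*3)*123 = -20*3*123 = -60*123 = -7380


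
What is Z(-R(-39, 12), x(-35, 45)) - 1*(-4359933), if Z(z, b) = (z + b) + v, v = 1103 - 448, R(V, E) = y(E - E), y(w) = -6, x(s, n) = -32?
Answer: 4360562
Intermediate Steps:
R(V, E) = -6
v = 655
Z(z, b) = 655 + b + z (Z(z, b) = (z + b) + 655 = (b + z) + 655 = 655 + b + z)
Z(-R(-39, 12), x(-35, 45)) - 1*(-4359933) = (655 - 32 - 1*(-6)) - 1*(-4359933) = (655 - 32 + 6) + 4359933 = 629 + 4359933 = 4360562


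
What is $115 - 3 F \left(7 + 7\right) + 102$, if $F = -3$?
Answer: $14592$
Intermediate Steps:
$115 - 3 F \left(7 + 7\right) + 102 = 115 \left(-3\right) \left(-3\right) \left(7 + 7\right) + 102 = 115 \cdot 9 \cdot 14 + 102 = 115 \cdot 126 + 102 = 14490 + 102 = 14592$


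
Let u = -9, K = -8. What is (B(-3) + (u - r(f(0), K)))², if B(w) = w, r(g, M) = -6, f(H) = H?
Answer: 36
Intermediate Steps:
(B(-3) + (u - r(f(0), K)))² = (-3 + (-9 - 1*(-6)))² = (-3 + (-9 + 6))² = (-3 - 3)² = (-6)² = 36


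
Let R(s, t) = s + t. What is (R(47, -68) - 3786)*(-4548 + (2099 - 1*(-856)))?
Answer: 6064551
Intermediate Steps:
(R(47, -68) - 3786)*(-4548 + (2099 - 1*(-856))) = ((47 - 68) - 3786)*(-4548 + (2099 - 1*(-856))) = (-21 - 3786)*(-4548 + (2099 + 856)) = -3807*(-4548 + 2955) = -3807*(-1593) = 6064551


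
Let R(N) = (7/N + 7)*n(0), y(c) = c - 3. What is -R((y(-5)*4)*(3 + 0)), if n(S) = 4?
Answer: -665/24 ≈ -27.708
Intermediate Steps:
y(c) = -3 + c
R(N) = 28 + 28/N (R(N) = (7/N + 7)*4 = (7 + 7/N)*4 = 28 + 28/N)
-R((y(-5)*4)*(3 + 0)) = -(28 + 28/((((-3 - 5)*4)*(3 + 0)))) = -(28 + 28/((-8*4*3))) = -(28 + 28/((-32*3))) = -(28 + 28/(-96)) = -(28 + 28*(-1/96)) = -(28 - 7/24) = -1*665/24 = -665/24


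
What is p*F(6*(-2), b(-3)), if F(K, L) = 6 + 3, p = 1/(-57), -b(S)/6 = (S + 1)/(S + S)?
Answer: -3/19 ≈ -0.15789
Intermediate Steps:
b(S) = -3*(1 + S)/S (b(S) = -6*(S + 1)/(S + S) = -6*(1 + S)/(2*S) = -6*(1 + S)*1/(2*S) = -3*(1 + S)/S)
p = -1/57 ≈ -0.017544
F(K, L) = 9
p*F(6*(-2), b(-3)) = -1/57*9 = -3/19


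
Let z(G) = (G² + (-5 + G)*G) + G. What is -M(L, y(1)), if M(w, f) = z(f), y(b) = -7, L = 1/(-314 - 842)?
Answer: -126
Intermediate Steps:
z(G) = G + G² + G*(-5 + G) (z(G) = (G² + G*(-5 + G)) + G = G + G² + G*(-5 + G))
L = -1/1156 (L = 1/(-1156) = -1/1156 ≈ -0.00086505)
M(w, f) = 2*f*(-2 + f)
-M(L, y(1)) = -2*(-7)*(-2 - 7) = -2*(-7)*(-9) = -1*126 = -126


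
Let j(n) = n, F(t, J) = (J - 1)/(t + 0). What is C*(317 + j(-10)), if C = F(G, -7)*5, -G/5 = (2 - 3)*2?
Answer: -1228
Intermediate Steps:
G = 10 (G = -5*(2 - 3)*2 = -(-5)*2 = -5*(-2) = 10)
F(t, J) = (-1 + J)/t
C = -4 (C = ((-1 - 7)/10)*5 = ((⅒)*(-8))*5 = -⅘*5 = -4)
C*(317 + j(-10)) = -4*(317 - 10) = -4*307 = -1228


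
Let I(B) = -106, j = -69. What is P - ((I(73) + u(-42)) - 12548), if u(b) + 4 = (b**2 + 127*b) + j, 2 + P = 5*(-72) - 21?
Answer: 15914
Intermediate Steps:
P = -383 (P = -2 + (5*(-72) - 21) = -2 + (-360 - 21) = -2 - 381 = -383)
u(b) = -73 + b**2 + 127*b (u(b) = -4 + ((b**2 + 127*b) - 69) = -4 + (-69 + b**2 + 127*b) = -73 + b**2 + 127*b)
P - ((I(73) + u(-42)) - 12548) = -383 - ((-106 + (-73 + (-42)**2 + 127*(-42))) - 12548) = -383 - ((-106 + (-73 + 1764 - 5334)) - 12548) = -383 - ((-106 - 3643) - 12548) = -383 - (-3749 - 12548) = -383 - 1*(-16297) = -383 + 16297 = 15914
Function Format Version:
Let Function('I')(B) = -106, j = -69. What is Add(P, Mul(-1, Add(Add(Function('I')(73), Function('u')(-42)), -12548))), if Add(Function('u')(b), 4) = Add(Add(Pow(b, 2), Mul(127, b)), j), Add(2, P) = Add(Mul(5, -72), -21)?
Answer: 15914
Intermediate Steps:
P = -383 (P = Add(-2, Add(Mul(5, -72), -21)) = Add(-2, Add(-360, -21)) = Add(-2, -381) = -383)
Function('u')(b) = Add(-73, Pow(b, 2), Mul(127, b)) (Function('u')(b) = Add(-4, Add(Add(Pow(b, 2), Mul(127, b)), -69)) = Add(-4, Add(-69, Pow(b, 2), Mul(127, b))) = Add(-73, Pow(b, 2), Mul(127, b)))
Add(P, Mul(-1, Add(Add(Function('I')(73), Function('u')(-42)), -12548))) = Add(-383, Mul(-1, Add(Add(-106, Add(-73, Pow(-42, 2), Mul(127, -42))), -12548))) = Add(-383, Mul(-1, Add(Add(-106, Add(-73, 1764, -5334)), -12548))) = Add(-383, Mul(-1, Add(Add(-106, -3643), -12548))) = Add(-383, Mul(-1, Add(-3749, -12548))) = Add(-383, Mul(-1, -16297)) = Add(-383, 16297) = 15914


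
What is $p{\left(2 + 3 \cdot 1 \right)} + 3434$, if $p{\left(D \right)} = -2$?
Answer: $3432$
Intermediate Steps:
$p{\left(2 + 3 \cdot 1 \right)} + 3434 = -2 + 3434 = 3432$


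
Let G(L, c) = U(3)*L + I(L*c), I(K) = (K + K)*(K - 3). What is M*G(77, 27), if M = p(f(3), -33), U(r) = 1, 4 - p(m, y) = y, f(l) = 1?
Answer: 319387145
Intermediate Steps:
p(m, y) = 4 - y
I(K) = 2*K*(-3 + K) (I(K) = (2*K)*(-3 + K) = 2*K*(-3 + K))
M = 37 (M = 4 - 1*(-33) = 4 + 33 = 37)
G(L, c) = L + 2*L*c*(-3 + L*c) (G(L, c) = 1*L + 2*(L*c)*(-3 + L*c) = L + 2*L*c*(-3 + L*c))
M*G(77, 27) = 37*(77*(1 + 2*27*(-3 + 77*27))) = 37*(77*(1 + 2*27*(-3 + 2079))) = 37*(77*(1 + 2*27*2076)) = 37*(77*(1 + 112104)) = 37*(77*112105) = 37*8632085 = 319387145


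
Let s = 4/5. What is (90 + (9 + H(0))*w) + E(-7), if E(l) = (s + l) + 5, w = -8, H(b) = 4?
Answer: -76/5 ≈ -15.200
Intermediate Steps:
s = ⅘ (s = 4*(⅕) = ⅘ ≈ 0.80000)
E(l) = 29/5 + l (E(l) = (⅘ + l) + 5 = 29/5 + l)
(90 + (9 + H(0))*w) + E(-7) = (90 + (9 + 4)*(-8)) + (29/5 - 7) = (90 + 13*(-8)) - 6/5 = (90 - 104) - 6/5 = -14 - 6/5 = -76/5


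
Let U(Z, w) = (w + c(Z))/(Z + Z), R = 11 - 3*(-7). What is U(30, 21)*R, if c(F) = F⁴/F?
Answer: 72056/5 ≈ 14411.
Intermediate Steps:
R = 32 (R = 11 + 21 = 32)
c(F) = F³
U(Z, w) = (w + Z³)/(2*Z) (U(Z, w) = (w + Z³)/(Z + Z) = (w + Z³)/((2*Z)) = (w + Z³)*(1/(2*Z)) = (w + Z³)/(2*Z))
U(30, 21)*R = ((½)*(21 + 30³)/30)*32 = ((½)*(1/30)*(21 + 27000))*32 = ((½)*(1/30)*27021)*32 = (9007/20)*32 = 72056/5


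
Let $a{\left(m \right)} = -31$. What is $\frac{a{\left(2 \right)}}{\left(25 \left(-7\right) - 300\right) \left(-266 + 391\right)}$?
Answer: $\frac{31}{59375} \approx 0.00052211$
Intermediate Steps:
$\frac{a{\left(2 \right)}}{\left(25 \left(-7\right) - 300\right) \left(-266 + 391\right)} = - \frac{31}{\left(25 \left(-7\right) - 300\right) \left(-266 + 391\right)} = - \frac{31}{\left(-175 - 300\right) 125} = - \frac{31}{\left(-475\right) 125} = - \frac{31}{-59375} = \left(-31\right) \left(- \frac{1}{59375}\right) = \frac{31}{59375}$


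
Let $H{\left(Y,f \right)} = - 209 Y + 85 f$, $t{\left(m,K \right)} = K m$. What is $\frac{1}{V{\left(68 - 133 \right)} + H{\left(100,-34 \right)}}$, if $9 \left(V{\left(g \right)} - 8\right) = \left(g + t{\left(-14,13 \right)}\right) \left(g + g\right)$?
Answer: $- \frac{9}{181928} \approx -4.947 \cdot 10^{-5}$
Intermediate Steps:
$V{\left(g \right)} = 8 + \frac{2 g \left(-182 + g\right)}{9}$ ($V{\left(g \right)} = 8 + \frac{\left(g + 13 \left(-14\right)\right) \left(g + g\right)}{9} = 8 + \frac{\left(g - 182\right) 2 g}{9} = 8 + \frac{\left(-182 + g\right) 2 g}{9} = 8 + \frac{2 g \left(-182 + g\right)}{9}$)
$\frac{1}{V{\left(68 - 133 \right)} + H{\left(100,-34 \right)}} = \frac{1}{\left(8 - \frac{364 \left(68 - 133\right)}{9} + \frac{2 \left(68 - 133\right)^{2}}{9}\right) + \left(\left(-209\right) 100 + 85 \left(-34\right)\right)} = \frac{1}{\left(8 - \frac{364 \left(68 - 133\right)}{9} + \frac{2 \left(68 - 133\right)^{2}}{9}\right) - 23790} = \frac{1}{\left(8 - - \frac{23660}{9} + \frac{2 \left(-65\right)^{2}}{9}\right) - 23790} = \frac{1}{\left(8 + \frac{23660}{9} + \frac{2}{9} \cdot 4225\right) - 23790} = \frac{1}{\left(8 + \frac{23660}{9} + \frac{8450}{9}\right) - 23790} = \frac{1}{\frac{32182}{9} - 23790} = \frac{1}{- \frac{181928}{9}} = - \frac{9}{181928}$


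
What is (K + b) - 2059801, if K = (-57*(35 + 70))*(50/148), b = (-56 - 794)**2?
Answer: -99109899/74 ≈ -1.3393e+6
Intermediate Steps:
b = 722500 (b = (-850)**2 = 722500)
K = -149625/74 (K = (-57*105)*(50*(1/148)) = -5985*25/74 = -149625/74 ≈ -2022.0)
(K + b) - 2059801 = (-149625/74 + 722500) - 2059801 = 53315375/74 - 2059801 = -99109899/74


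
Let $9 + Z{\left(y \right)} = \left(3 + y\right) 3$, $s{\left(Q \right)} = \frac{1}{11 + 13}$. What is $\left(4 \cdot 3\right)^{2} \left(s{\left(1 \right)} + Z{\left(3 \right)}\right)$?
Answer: $1302$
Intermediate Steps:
$s{\left(Q \right)} = \frac{1}{24}$
$Z{\left(y \right)} = 3 y$ ($Z{\left(y \right)} = -9 + \left(3 + y\right) 3 = -9 + \left(9 + 3 y\right) = 3 y$)
$\left(4 \cdot 3\right)^{2} \left(s{\left(1 \right)} + Z{\left(3 \right)}\right) = \left(4 \cdot 3\right)^{2} \left(\frac{1}{24} + 3 \cdot 3\right) = 12^{2} \left(\frac{1}{24} + 9\right) = 144 \cdot \frac{217}{24} = 1302$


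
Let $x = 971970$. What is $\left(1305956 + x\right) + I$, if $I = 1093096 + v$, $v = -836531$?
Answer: $2534491$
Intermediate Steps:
$I = 256565$ ($I = 1093096 - 836531 = 256565$)
$\left(1305956 + x\right) + I = \left(1305956 + 971970\right) + 256565 = 2277926 + 256565 = 2534491$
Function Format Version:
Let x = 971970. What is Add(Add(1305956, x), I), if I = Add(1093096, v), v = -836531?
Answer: 2534491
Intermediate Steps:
I = 256565 (I = Add(1093096, -836531) = 256565)
Add(Add(1305956, x), I) = Add(Add(1305956, 971970), 256565) = Add(2277926, 256565) = 2534491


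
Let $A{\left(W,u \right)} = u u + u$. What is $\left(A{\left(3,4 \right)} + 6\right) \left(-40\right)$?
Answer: $-1040$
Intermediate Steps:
$A{\left(W,u \right)} = u + u^{2}$ ($A{\left(W,u \right)} = u^{2} + u = u + u^{2}$)
$\left(A{\left(3,4 \right)} + 6\right) \left(-40\right) = \left(4 \left(1 + 4\right) + 6\right) \left(-40\right) = \left(4 \cdot 5 + 6\right) \left(-40\right) = \left(20 + 6\right) \left(-40\right) = 26 \left(-40\right) = -1040$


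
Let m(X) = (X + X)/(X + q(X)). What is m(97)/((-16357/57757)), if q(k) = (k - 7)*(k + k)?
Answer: -115514/2960617 ≈ -0.039017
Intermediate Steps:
q(k) = 2*k*(-7 + k) (q(k) = (-7 + k)*(2*k) = 2*k*(-7 + k))
m(X) = 2*X/(X + 2*X*(-7 + X)) (m(X) = (X + X)/(X + 2*X*(-7 + X)) = (2*X)/(X + 2*X*(-7 + X)) = 2*X/(X + 2*X*(-7 + X)))
m(97)/((-16357/57757)) = (2/(-13 + 2*97))/((-16357/57757)) = (2/(-13 + 194))/((-16357*1/57757)) = (2/181)/(-16357/57757) = (2*(1/181))*(-57757/16357) = (2/181)*(-57757/16357) = -115514/2960617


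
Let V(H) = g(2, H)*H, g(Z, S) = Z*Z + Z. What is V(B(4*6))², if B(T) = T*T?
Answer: 11943936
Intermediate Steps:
g(Z, S) = Z + Z² (g(Z, S) = Z² + Z = Z + Z²)
B(T) = T²
V(H) = 6*H (V(H) = (2*(1 + 2))*H = (2*3)*H = 6*H)
V(B(4*6))² = (6*(4*6)²)² = (6*24²)² = (6*576)² = 3456² = 11943936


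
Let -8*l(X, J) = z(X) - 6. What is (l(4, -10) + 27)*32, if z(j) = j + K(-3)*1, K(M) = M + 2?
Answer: 876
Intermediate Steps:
K(M) = 2 + M
z(j) = -1 + j (z(j) = j + (2 - 3)*1 = j - 1*1 = j - 1 = -1 + j)
l(X, J) = 7/8 - X/8 (l(X, J) = -((-1 + X) - 6)/8 = -(-7 + X)/8 = 7/8 - X/8)
(l(4, -10) + 27)*32 = ((7/8 - ⅛*4) + 27)*32 = ((7/8 - ½) + 27)*32 = (3/8 + 27)*32 = (219/8)*32 = 876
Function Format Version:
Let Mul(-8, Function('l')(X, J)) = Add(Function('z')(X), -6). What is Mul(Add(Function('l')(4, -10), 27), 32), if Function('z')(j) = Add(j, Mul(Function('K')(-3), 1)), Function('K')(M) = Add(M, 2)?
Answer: 876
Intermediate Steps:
Function('K')(M) = Add(2, M)
Function('z')(j) = Add(-1, j) (Function('z')(j) = Add(j, Mul(Add(2, -3), 1)) = Add(j, Mul(-1, 1)) = Add(j, -1) = Add(-1, j))
Function('l')(X, J) = Add(Rational(7, 8), Mul(Rational(-1, 8), X)) (Function('l')(X, J) = Mul(Rational(-1, 8), Add(Add(-1, X), -6)) = Mul(Rational(-1, 8), Add(-7, X)) = Add(Rational(7, 8), Mul(Rational(-1, 8), X)))
Mul(Add(Function('l')(4, -10), 27), 32) = Mul(Add(Add(Rational(7, 8), Mul(Rational(-1, 8), 4)), 27), 32) = Mul(Add(Add(Rational(7, 8), Rational(-1, 2)), 27), 32) = Mul(Add(Rational(3, 8), 27), 32) = Mul(Rational(219, 8), 32) = 876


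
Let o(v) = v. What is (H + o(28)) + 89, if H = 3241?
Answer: 3358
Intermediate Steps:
(H + o(28)) + 89 = (3241 + 28) + 89 = 3269 + 89 = 3358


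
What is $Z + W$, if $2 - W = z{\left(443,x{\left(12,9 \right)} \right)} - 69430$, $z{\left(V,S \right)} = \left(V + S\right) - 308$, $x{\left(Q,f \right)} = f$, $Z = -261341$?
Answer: $-192053$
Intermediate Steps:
$z{\left(V,S \right)} = -308 + S + V$ ($z{\left(V,S \right)} = \left(S + V\right) - 308 = -308 + S + V$)
$W = 69288$ ($W = 2 - \left(\left(-308 + 9 + 443\right) - 69430\right) = 2 - \left(144 - 69430\right) = 2 - -69286 = 2 + 69286 = 69288$)
$Z + W = -261341 + 69288 = -192053$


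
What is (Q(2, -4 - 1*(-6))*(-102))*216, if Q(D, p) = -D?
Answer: 44064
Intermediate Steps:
(Q(2, -4 - 1*(-6))*(-102))*216 = (-1*2*(-102))*216 = -2*(-102)*216 = 204*216 = 44064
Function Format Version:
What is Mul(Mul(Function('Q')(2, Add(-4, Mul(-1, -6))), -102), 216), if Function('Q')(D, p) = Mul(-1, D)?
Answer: 44064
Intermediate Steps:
Mul(Mul(Function('Q')(2, Add(-4, Mul(-1, -6))), -102), 216) = Mul(Mul(Mul(-1, 2), -102), 216) = Mul(Mul(-2, -102), 216) = Mul(204, 216) = 44064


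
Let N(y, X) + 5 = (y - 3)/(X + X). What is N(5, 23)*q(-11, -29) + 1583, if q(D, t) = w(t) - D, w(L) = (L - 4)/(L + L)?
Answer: 1017614/667 ≈ 1525.7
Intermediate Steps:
w(L) = (-4 + L)/(2*L) (w(L) = (-4 + L)/((2*L)) = (-4 + L)*(1/(2*L)) = (-4 + L)/(2*L))
q(D, t) = -D + (-4 + t)/(2*t) (q(D, t) = (-4 + t)/(2*t) - D = -D + (-4 + t)/(2*t))
N(y, X) = -5 + (-3 + y)/(2*X) (N(y, X) = -5 + (y - 3)/(X + X) = -5 + (-3 + y)/((2*X)) = -5 + (-3 + y)*(1/(2*X)) = -5 + (-3 + y)/(2*X))
N(5, 23)*q(-11, -29) + 1583 = ((½)*(-3 + 5 - 10*23)/23)*(½ - 1*(-11) - 2/(-29)) + 1583 = ((½)*(1/23)*(-3 + 5 - 230))*(½ + 11 - 2*(-1/29)) + 1583 = ((½)*(1/23)*(-228))*(½ + 11 + 2/29) + 1583 = -114/23*671/58 + 1583 = -38247/667 + 1583 = 1017614/667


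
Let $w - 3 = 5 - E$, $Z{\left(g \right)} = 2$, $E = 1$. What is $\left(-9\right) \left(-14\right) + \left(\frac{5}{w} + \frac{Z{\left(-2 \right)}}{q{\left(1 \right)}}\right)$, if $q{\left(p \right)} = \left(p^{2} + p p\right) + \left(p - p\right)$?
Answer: $\frac{894}{7} \approx 127.71$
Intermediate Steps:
$q{\left(p \right)} = 2 p^{2}$ ($q{\left(p \right)} = \left(p^{2} + p^{2}\right) + 0 = 2 p^{2} + 0 = 2 p^{2}$)
$w = 7$ ($w = 3 + \left(5 - 1\right) = 3 + 4 = 7$)
$\left(-9\right) \left(-14\right) + \left(\frac{5}{w} + \frac{Z{\left(-2 \right)}}{q{\left(1 \right)}}\right) = \left(-9\right) \left(-14\right) + \left(\frac{5}{7} + \frac{2}{2 \cdot 1^{2}}\right) = 126 + \left(5 \cdot \frac{1}{7} + \frac{2}{2 \cdot 1}\right) = 126 + \left(\frac{5}{7} + \frac{2}{2}\right) = 126 + \left(\frac{5}{7} + 2 \cdot \frac{1}{2}\right) = 126 + \left(\frac{5}{7} + 1\right) = 126 + \frac{12}{7} = \frac{894}{7}$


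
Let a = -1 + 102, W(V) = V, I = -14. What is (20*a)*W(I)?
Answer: -28280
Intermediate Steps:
a = 101
(20*a)*W(I) = (20*101)*(-14) = 2020*(-14) = -28280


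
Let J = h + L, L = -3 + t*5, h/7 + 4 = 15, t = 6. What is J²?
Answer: 10816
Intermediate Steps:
h = 77 (h = -28 + 7*15 = -28 + 105 = 77)
L = 27 (L = -3 + 6*5 = -3 + 30 = 27)
J = 104 (J = 77 + 27 = 104)
J² = 104² = 10816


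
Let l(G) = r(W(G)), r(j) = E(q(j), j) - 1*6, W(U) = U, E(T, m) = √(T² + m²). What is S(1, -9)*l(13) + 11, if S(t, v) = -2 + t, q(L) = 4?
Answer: 17 - √185 ≈ 3.3985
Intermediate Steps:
r(j) = -6 + √(16 + j²) (r(j) = √(4² + j²) - 1*6 = √(16 + j²) - 6 = -6 + √(16 + j²))
l(G) = -6 + √(16 + G²)
S(1, -9)*l(13) + 11 = (-2 + 1)*(-6 + √(16 + 13²)) + 11 = -(-6 + √(16 + 169)) + 11 = -(-6 + √185) + 11 = (6 - √185) + 11 = 17 - √185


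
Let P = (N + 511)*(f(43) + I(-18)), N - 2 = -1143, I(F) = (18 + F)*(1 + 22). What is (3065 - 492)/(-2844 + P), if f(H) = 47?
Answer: -2573/32454 ≈ -0.079281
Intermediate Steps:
I(F) = 414 + 23*F (I(F) = (18 + F)*23 = 414 + 23*F)
N = -1141 (N = 2 - 1143 = -1141)
P = -29610 (P = (-1141 + 511)*(47 + (414 + 23*(-18))) = -630*(47 + (414 - 414)) = -630*(47 + 0) = -630*47 = -29610)
(3065 - 492)/(-2844 + P) = (3065 - 492)/(-2844 - 29610) = 2573/(-32454) = 2573*(-1/32454) = -2573/32454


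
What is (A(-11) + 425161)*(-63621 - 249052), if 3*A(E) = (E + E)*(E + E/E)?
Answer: -398877884119/3 ≈ -1.3296e+11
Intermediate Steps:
A(E) = 2*E*(1 + E)/3 (A(E) = ((E + E)*(E + E/E))/3 = ((2*E)*(E + 1))/3 = ((2*E)*(1 + E))/3 = (2*E*(1 + E))/3 = 2*E*(1 + E)/3)
(A(-11) + 425161)*(-63621 - 249052) = ((⅔)*(-11)*(1 - 11) + 425161)*(-63621 - 249052) = ((⅔)*(-11)*(-10) + 425161)*(-312673) = (220/3 + 425161)*(-312673) = (1275703/3)*(-312673) = -398877884119/3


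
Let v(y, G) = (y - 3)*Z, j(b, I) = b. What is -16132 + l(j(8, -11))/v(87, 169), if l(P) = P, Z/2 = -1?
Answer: -338773/21 ≈ -16132.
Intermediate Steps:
Z = -2 (Z = 2*(-1) = -2)
v(y, G) = 6 - 2*y (v(y, G) = (y - 3)*(-2) = (-3 + y)*(-2) = 6 - 2*y)
-16132 + l(j(8, -11))/v(87, 169) = -16132 + 8/(6 - 2*87) = -16132 + 8/(6 - 174) = -16132 + 8/(-168) = -16132 + 8*(-1/168) = -16132 - 1/21 = -338773/21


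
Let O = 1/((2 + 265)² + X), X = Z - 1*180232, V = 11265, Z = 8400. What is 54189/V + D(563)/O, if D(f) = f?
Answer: -212554419232/3755 ≈ -5.6606e+7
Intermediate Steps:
X = -171832 (X = 8400 - 1*180232 = 8400 - 180232 = -171832)
O = -1/100543 (O = 1/((2 + 265)² - 171832) = 1/(267² - 171832) = 1/(71289 - 171832) = 1/(-100543) = -1/100543 ≈ -9.9460e-6)
54189/V + D(563)/O = 54189/11265 + 563/(-1/100543) = 54189*(1/11265) + 563*(-100543) = 18063/3755 - 56605709 = -212554419232/3755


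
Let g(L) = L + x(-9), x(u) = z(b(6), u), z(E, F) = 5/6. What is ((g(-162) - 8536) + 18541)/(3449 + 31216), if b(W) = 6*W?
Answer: 59063/207990 ≈ 0.28397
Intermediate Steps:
z(E, F) = ⅚ (z(E, F) = 5*(⅙) = ⅚)
x(u) = ⅚
g(L) = ⅚ + L (g(L) = L + ⅚ = ⅚ + L)
((g(-162) - 8536) + 18541)/(3449 + 31216) = (((⅚ - 162) - 8536) + 18541)/(3449 + 31216) = ((-967/6 - 8536) + 18541)/34665 = (-52183/6 + 18541)*(1/34665) = (59063/6)*(1/34665) = 59063/207990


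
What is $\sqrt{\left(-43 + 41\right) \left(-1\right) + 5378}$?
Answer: $2 \sqrt{1345} \approx 73.349$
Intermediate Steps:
$\sqrt{\left(-43 + 41\right) \left(-1\right) + 5378} = \sqrt{\left(-2\right) \left(-1\right) + 5378} = \sqrt{2 + 5378} = \sqrt{5380} = 2 \sqrt{1345}$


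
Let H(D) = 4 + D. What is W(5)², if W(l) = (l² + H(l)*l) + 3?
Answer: 5329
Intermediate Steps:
W(l) = 3 + l² + l*(4 + l) (W(l) = (l² + (4 + l)*l) + 3 = (l² + l*(4 + l)) + 3 = 3 + l² + l*(4 + l))
W(5)² = (3 + 5² + 5*(4 + 5))² = (3 + 25 + 5*9)² = (3 + 25 + 45)² = 73² = 5329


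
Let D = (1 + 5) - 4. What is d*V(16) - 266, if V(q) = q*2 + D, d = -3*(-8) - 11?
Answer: 176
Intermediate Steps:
d = 13 (d = 24 - 11 = 13)
D = 2 (D = 6 - 4 = 2)
V(q) = 2 + 2*q (V(q) = q*2 + 2 = 2*q + 2 = 2 + 2*q)
d*V(16) - 266 = 13*(2 + 2*16) - 266 = 13*(2 + 32) - 266 = 13*34 - 266 = 442 - 266 = 176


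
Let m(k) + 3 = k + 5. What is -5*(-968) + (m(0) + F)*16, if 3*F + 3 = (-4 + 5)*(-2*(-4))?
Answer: 14696/3 ≈ 4898.7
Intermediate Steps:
m(k) = 2 + k (m(k) = -3 + (k + 5) = -3 + (5 + k) = 2 + k)
F = 5/3 (F = -1 + ((-4 + 5)*(-2*(-4)))/3 = -1 + (1*8)/3 = -1 + (1/3)*8 = -1 + 8/3 = 5/3 ≈ 1.6667)
-5*(-968) + (m(0) + F)*16 = -5*(-968) + ((2 + 0) + 5/3)*16 = 4840 + (2 + 5/3)*16 = 4840 + (11/3)*16 = 4840 + 176/3 = 14696/3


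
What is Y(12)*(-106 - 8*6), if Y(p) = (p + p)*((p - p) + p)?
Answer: -44352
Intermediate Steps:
Y(p) = 2*p**2 (Y(p) = (2*p)*(0 + p) = (2*p)*p = 2*p**2)
Y(12)*(-106 - 8*6) = (2*12**2)*(-106 - 8*6) = (2*144)*(-106 - 48) = 288*(-154) = -44352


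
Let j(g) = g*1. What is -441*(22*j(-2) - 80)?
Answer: 54684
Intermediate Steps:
j(g) = g
-441*(22*j(-2) - 80) = -441*(22*(-2) - 80) = -441*(-44 - 80) = -441*(-124) = 54684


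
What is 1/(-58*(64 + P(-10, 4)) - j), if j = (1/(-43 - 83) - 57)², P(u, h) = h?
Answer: -15876/114210433 ≈ -0.00013901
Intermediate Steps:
j = 51595489/15876 (j = (1/(-126) - 57)² = (-1/126 - 57)² = (-7183/126)² = 51595489/15876 ≈ 3249.9)
1/(-58*(64 + P(-10, 4)) - j) = 1/(-58*(64 + 4) - 1*51595489/15876) = 1/(-58*68 - 51595489/15876) = 1/(-3944 - 51595489/15876) = 1/(-114210433/15876) = -15876/114210433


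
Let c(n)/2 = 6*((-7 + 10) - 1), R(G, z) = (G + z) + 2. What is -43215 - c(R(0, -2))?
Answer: -43239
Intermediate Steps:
R(G, z) = 2 + G + z
c(n) = 24 (c(n) = 2*(6*((-7 + 10) - 1)) = 2*(6*(3 - 1)) = 2*(6*2) = 2*12 = 24)
-43215 - c(R(0, -2)) = -43215 - 1*24 = -43215 - 24 = -43239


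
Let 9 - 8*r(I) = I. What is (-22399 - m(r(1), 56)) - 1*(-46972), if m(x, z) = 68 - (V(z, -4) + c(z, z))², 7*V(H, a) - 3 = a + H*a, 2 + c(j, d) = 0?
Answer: 1257866/49 ≈ 25671.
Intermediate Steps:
c(j, d) = -2 (c(j, d) = -2 + 0 = -2)
V(H, a) = 3/7 + a/7 + H*a/7 (V(H, a) = 3/7 + (a + H*a)/7 = 3/7 + (a/7 + H*a/7) = 3/7 + a/7 + H*a/7)
r(I) = 9/8 - I/8
m(x, z) = 68 - (-15/7 - 4*z/7)² (m(x, z) = 68 - ((3/7 + (⅐)*(-4) + (⅐)*z*(-4)) - 2)² = 68 - ((3/7 - 4/7 - 4*z/7) - 2)² = 68 - ((-⅐ - 4*z/7) - 2)² = 68 - (-15/7 - 4*z/7)²)
(-22399 - m(r(1), 56)) - 1*(-46972) = (-22399 - (68 - (15 + 4*56)²/49)) - 1*(-46972) = (-22399 - (68 - (15 + 224)²/49)) + 46972 = (-22399 - (68 - 1/49*239²)) + 46972 = (-22399 - (68 - 1/49*57121)) + 46972 = (-22399 - (68 - 57121/49)) + 46972 = (-22399 - 1*(-53789/49)) + 46972 = (-22399 + 53789/49) + 46972 = -1043762/49 + 46972 = 1257866/49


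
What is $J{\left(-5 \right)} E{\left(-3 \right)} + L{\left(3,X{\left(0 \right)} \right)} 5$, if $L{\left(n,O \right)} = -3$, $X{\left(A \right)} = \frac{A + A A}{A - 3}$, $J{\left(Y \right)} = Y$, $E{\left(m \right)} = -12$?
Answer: $45$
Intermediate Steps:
$X{\left(A \right)} = \frac{A + A^{2}}{-3 + A}$
$J{\left(-5 \right)} E{\left(-3 \right)} + L{\left(3,X{\left(0 \right)} \right)} 5 = \left(-5\right) \left(-12\right) - 15 = 60 - 15 = 45$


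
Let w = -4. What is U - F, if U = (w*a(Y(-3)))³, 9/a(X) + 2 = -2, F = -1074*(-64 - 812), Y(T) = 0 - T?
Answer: -940095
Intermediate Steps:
Y(T) = -T
F = 940824 (F = -1074*(-876) = 940824)
a(X) = -9/4 (a(X) = 9/(-2 - 2) = 9/(-4) = 9*(-¼) = -9/4)
U = 729 (U = (-4*(-9/4))³ = 9³ = 729)
U - F = 729 - 1*940824 = 729 - 940824 = -940095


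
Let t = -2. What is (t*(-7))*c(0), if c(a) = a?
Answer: 0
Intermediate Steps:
(t*(-7))*c(0) = -2*(-7)*0 = 14*0 = 0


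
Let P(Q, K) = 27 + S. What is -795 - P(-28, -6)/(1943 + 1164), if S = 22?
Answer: -2470114/3107 ≈ -795.02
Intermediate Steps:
P(Q, K) = 49 (P(Q, K) = 27 + 22 = 49)
-795 - P(-28, -6)/(1943 + 1164) = -795 - 49/(1943 + 1164) = -795 - 49/3107 = -2470114/3107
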